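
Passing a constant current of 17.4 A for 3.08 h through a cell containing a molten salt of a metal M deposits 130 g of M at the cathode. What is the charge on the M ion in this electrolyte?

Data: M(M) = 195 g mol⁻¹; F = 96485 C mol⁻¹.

+3

Q = I·t = 17.40 A × 11088 s = 192900 C, so n(e⁻) = 192900/96485 = 2.000 mol.
n(M) deposited = 130 / 195 = 0.6667 mol.
Electrons per atom = n(e⁻)/n(M) = 2.000 / 0.6667 = 3.00 ≈ 3, so the ion is M³⁺.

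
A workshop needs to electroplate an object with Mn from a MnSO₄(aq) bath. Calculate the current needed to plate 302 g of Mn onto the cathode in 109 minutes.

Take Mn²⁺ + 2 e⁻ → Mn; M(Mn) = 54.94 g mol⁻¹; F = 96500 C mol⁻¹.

162 A

n(Mn) = 302 / 54.94 = 5.497 mol.
n(e⁻) = 2 × 5.497 = 10.99 mol.
Q = n(e⁻)·F = 10.99 × 96500 = 1061000 C.
I = Q/t = 1061000 / 6540.0 s = 162 A.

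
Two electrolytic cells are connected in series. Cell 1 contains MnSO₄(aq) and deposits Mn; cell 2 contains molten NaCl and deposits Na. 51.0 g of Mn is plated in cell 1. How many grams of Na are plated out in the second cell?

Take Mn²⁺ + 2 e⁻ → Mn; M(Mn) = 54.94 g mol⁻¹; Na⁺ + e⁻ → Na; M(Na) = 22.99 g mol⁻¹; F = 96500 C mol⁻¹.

n(Mn) = 51.0 / 54.94 = 0.9283 mol.
Since Mn²⁺ + 2 e⁻ → Mn, n(e⁻) passed = 2 × 0.9283 = 1.857 mol.
Cells in series carry the same charge, so the same 1.857 mol of electrons passes through cell 2.
Na⁺ + e⁻ → Na, so n(Na) = 1.857 / 1 = 1.857 mol.
m(Na) = 1.857 × 22.99 = 42.7 g.

42.7 g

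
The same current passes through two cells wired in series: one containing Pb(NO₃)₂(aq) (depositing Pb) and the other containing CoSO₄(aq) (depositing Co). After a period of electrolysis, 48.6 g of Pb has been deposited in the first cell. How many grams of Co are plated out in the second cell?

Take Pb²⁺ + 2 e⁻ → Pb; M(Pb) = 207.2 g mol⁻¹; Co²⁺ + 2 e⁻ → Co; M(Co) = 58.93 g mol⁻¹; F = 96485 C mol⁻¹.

13.8 g

n(Pb) = 48.6 / 207.2 = 0.2346 mol.
Since Pb²⁺ + 2 e⁻ → Pb, n(e⁻) passed = 2 × 0.2346 = 0.4691 mol.
Cells in series carry the same charge, so the same 0.4691 mol of electrons passes through cell 2.
Co²⁺ + 2 e⁻ → Co, so n(Co) = 0.4691 / 2 = 0.2346 mol.
m(Co) = 0.2346 × 58.93 = 13.8 g.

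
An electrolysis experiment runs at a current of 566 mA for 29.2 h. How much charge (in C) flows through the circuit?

Q = I·t = 0.5660 A × 105120 s = 59500 C.

59500 C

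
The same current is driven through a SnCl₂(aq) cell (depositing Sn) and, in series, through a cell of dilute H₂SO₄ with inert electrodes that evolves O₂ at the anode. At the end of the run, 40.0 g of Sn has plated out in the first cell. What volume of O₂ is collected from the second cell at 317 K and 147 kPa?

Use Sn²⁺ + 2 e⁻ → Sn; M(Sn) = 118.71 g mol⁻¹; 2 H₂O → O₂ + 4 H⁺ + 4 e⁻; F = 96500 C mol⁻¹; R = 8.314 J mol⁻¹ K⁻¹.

n(Sn) = 40.0 / 118.71 = 0.3370 mol, so n(e⁻) = 2 × 0.3370 = 0.6739 mol.
The cells are in series, so the same 0.6739 mol of electrons passes through the second cell.
2 H₂O → O₂ + 4 H⁺ + 4 e⁻ — 4 mol e⁻ per mol O₂, so n(O₂) = 0.6739/4 = 0.1685 mol.
V = nRT/P = (0.1685 × 8.314 × 317) / (147 × 10³) = 0.00302 m³ = 3.02 L.

3.02 L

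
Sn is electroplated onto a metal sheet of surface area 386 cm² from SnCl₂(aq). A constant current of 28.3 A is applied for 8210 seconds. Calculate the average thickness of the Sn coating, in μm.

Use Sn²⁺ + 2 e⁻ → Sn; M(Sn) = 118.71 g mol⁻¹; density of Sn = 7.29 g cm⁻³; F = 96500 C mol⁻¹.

Q = I·t = 28.30 × 8210.0 = 232300 C; n(e⁻) = 2.408 mol.
n(Sn) = n(e⁻)/2 = 1.204 mol, so m = 1.204 × 118.71 = 142.9 g.
Volume = m/ρ = 142.9 / 7.29 = 19.60 cm³.
Thickness = V/A = 19.60 / 386 = 0.0508 cm = 508 μm.

508 μm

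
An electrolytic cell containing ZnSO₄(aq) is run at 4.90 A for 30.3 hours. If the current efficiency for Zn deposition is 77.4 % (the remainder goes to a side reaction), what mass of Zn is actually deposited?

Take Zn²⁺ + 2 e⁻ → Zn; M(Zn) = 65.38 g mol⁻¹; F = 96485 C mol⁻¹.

Q = I·t = 4.900 × 109080 = 534500 C.
n(e⁻) = 534500/96485 = 5.540 mol; theoretically n(Zn) = 5.540/2 = 2.770 mol, m_theo = 181.1 g.
At 77.4 % efficiency, m_actual = 0.774 × 181.1 = 140 g.

140 g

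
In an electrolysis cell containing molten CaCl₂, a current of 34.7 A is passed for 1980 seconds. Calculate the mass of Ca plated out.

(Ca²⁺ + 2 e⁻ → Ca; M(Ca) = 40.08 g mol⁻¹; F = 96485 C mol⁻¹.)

14.3 g

Q = I·t = 34.70 A × 1980.0 s = 68710 C.
n(e⁻) = Q/F = 68710 / 96485 = 0.7121 mol.
Ca²⁺ + 2 e⁻ → Ca, so n(Ca) = n(e⁻)/2 = 0.3560 mol.
m = n·M = 0.3560 × 40.08 = 14.3 g.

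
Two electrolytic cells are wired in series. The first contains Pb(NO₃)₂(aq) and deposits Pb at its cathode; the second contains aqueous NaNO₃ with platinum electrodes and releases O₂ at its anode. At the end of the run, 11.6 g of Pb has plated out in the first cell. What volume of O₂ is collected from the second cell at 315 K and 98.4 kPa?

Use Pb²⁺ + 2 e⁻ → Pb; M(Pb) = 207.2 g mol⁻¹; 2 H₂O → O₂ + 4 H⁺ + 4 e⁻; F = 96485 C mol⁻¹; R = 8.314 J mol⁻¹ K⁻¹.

0.745 L

n(Pb) = 11.6 / 207.2 = 0.05598 mol, so n(e⁻) = 2 × 0.05598 = 0.1120 mol.
The cells are in series, so the same 0.1120 mol of electrons passes through the second cell.
2 H₂O → O₂ + 4 H⁺ + 4 e⁻ — 4 mol e⁻ per mol O₂, so n(O₂) = 0.1120/4 = 0.02799 mol.
V = nRT/P = (0.02799 × 8.314 × 315) / (98.4 × 10³) = 7.45 × 10⁻⁴ m³ = 0.745 L.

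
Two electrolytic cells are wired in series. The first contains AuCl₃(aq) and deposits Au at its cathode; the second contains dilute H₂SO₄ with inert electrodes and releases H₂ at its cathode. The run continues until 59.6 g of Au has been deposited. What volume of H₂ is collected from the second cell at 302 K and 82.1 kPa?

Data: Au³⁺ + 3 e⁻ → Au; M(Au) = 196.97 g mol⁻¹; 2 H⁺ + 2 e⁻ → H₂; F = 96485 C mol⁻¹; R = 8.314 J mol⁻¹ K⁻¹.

n(Au) = 59.6 / 196.97 = 0.3026 mol, so n(e⁻) = 3 × 0.3026 = 0.9078 mol.
The cells are in series, so the same 0.9078 mol of electrons passes through the second cell.
2 H⁺ + 2 e⁻ → H₂ — 2 mol e⁻ per mol H₂, so n(H₂) = 0.9078/2 = 0.4539 mol.
V = nRT/P = (0.4539 × 8.314 × 302) / (82.1 × 10³) = 0.0139 m³ = 13.9 L.

13.9 L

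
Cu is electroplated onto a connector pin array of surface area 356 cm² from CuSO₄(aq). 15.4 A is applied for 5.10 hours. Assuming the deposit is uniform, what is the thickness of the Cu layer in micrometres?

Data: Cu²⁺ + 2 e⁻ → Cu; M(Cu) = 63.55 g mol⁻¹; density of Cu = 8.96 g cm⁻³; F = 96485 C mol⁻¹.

292 μm

Q = I·t = 15.40 × 18360 = 282700 C; n(e⁻) = 2.930 mol.
n(Cu) = n(e⁻)/2 = 1.465 mol, so m = 1.465 × 63.55 = 93.11 g.
Volume = m/ρ = 93.11 / 8.96 = 10.39 cm³.
Thickness = V/A = 10.39 / 356 = 0.0292 cm = 292 μm.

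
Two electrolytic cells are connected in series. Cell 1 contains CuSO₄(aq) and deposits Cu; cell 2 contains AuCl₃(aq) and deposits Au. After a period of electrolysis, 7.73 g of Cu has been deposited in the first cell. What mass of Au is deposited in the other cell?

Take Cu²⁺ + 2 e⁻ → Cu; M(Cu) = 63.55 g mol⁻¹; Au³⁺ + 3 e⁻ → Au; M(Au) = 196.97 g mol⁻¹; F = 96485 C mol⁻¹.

16.0 g

n(Cu) = 7.73 / 63.55 = 0.1216 mol.
Since Cu²⁺ + 2 e⁻ → Cu, n(e⁻) passed = 2 × 0.1216 = 0.2433 mol.
Cells in series carry the same charge, so the same 0.2433 mol of electrons passes through cell 2.
Au³⁺ + 3 e⁻ → Au, so n(Au) = 0.2433 / 3 = 0.08109 mol.
m(Au) = 0.08109 × 196.97 = 16.0 g.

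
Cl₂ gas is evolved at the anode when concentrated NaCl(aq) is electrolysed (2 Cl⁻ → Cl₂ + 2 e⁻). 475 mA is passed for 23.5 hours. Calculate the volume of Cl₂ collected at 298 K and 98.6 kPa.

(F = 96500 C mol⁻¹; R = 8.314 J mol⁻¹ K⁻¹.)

Q = I·t = 0.4750 A × 84600 s = 40180 C.
n(e⁻) = Q/F = 40180 / 96500 = 0.4164 mol.
2 electrons are transferred per Cl₂ molecule, so n(Cl₂) = 0.4164 / 2 = 0.2082 mol.
V = nRT/P = (0.2082 × 8.314 × 298) / (98.6 × 10³ Pa) = 0.00523 m³ = 5.23 L.

5.23 L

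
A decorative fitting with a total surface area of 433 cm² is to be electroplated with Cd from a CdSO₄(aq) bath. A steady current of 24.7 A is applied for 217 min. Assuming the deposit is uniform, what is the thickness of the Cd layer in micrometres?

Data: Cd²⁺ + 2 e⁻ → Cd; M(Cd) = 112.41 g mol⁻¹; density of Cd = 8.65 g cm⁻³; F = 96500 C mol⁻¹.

Q = I·t = 24.70 × 13020 = 321600 C; n(e⁻) = 3.333 mol.
n(Cd) = n(e⁻)/2 = 1.666 mol, so m = 1.666 × 112.41 = 187.3 g.
Volume = m/ρ = 187.3 / 8.65 = 21.65 cm³.
Thickness = V/A = 21.65 / 433 = 0.0500 cm = 500 μm.

500 μm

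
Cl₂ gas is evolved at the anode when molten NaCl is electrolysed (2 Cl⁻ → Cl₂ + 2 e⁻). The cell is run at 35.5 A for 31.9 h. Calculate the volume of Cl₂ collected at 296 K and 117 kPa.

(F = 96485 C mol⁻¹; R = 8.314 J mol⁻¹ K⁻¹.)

444 L

Q = I·t = 35.50 A × 114840 s = 4077000 C.
n(e⁻) = Q/F = 4077000 / 96485 = 42.25 mol.
2 electrons are transferred per Cl₂ molecule, so n(Cl₂) = 42.25 / 2 = 21.13 mol.
V = nRT/P = (21.13 × 8.314 × 296) / (117 × 10³ Pa) = 0.444 m³ = 444 L.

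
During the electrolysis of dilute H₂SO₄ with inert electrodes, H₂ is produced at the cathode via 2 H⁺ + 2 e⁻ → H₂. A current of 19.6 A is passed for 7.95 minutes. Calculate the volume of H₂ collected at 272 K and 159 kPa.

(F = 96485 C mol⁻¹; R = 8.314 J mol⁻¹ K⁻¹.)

0.689 L

Q = I·t = 19.60 A × 477.00 s = 9349 C.
n(e⁻) = Q/F = 9349 / 96485 = 0.09690 mol.
2 electrons are transferred per H₂ molecule, so n(H₂) = 0.09690 / 2 = 0.04845 mol.
V = nRT/P = (0.04845 × 8.314 × 272) / (159 × 10³ Pa) = 6.89 × 10⁻⁴ m³ = 0.689 L.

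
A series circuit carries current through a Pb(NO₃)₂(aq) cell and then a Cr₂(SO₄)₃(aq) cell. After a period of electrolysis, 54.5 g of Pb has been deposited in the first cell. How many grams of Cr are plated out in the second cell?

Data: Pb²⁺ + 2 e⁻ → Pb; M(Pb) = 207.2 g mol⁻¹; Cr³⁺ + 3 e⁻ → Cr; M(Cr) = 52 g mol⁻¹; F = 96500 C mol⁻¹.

n(Pb) = 54.5 / 207.2 = 0.2630 mol.
Since Pb²⁺ + 2 e⁻ → Pb, n(e⁻) passed = 2 × 0.2630 = 0.5261 mol.
Cells in series carry the same charge, so the same 0.5261 mol of electrons passes through cell 2.
Cr³⁺ + 3 e⁻ → Cr, so n(Cr) = 0.5261 / 3 = 0.1754 mol.
m(Cr) = 0.1754 × 52 = 9.12 g.

9.12 g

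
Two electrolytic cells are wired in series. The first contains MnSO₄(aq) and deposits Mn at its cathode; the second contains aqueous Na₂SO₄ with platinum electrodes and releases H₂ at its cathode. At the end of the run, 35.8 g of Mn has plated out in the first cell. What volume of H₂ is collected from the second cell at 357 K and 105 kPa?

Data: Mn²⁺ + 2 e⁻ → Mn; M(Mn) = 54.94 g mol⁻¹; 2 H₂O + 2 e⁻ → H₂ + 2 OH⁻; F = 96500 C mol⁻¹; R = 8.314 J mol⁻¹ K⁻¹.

n(Mn) = 35.8 / 54.94 = 0.6516 mol, so n(e⁻) = 2 × 0.6516 = 1.303 mol.
The cells are in series, so the same 1.303 mol of electrons passes through the second cell.
2 H₂O + 2 e⁻ → H₂ + 2 OH⁻ — 2 mol e⁻ per mol H₂, so n(H₂) = 1.303/2 = 0.6516 mol.
V = nRT/P = (0.6516 × 8.314 × 357) / (105 × 10³) = 0.0184 m³ = 18.4 L.

18.4 L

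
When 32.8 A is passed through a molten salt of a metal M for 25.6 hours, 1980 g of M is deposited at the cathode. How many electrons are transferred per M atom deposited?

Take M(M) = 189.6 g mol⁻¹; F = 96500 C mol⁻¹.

3

Q = I·t = 32.80 A × 92160 s = 3023000 C, so n(e⁻) = 3023000/96500 = 31.32 mol.
n(M) deposited = 1980 / 189.6 = 10.44 mol.
Electrons per atom = n(e⁻)/n(M) = 31.32 / 10.44 = 3.00 ≈ 3, so the ion is M³⁺.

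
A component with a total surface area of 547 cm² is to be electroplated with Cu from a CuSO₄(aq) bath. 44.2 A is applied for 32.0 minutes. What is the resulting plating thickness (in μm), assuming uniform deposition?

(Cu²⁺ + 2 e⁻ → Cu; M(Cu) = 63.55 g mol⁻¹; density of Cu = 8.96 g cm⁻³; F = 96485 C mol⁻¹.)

57.0 μm

Q = I·t = 44.20 × 1920.0 = 84860 C; n(e⁻) = 0.8796 mol.
n(Cu) = n(e⁻)/2 = 0.4398 mol, so m = 0.4398 × 63.55 = 27.95 g.
Volume = m/ρ = 27.95 / 8.96 = 3.119 cm³.
Thickness = V/A = 3.119 / 547 = 0.00570 cm = 57.0 μm.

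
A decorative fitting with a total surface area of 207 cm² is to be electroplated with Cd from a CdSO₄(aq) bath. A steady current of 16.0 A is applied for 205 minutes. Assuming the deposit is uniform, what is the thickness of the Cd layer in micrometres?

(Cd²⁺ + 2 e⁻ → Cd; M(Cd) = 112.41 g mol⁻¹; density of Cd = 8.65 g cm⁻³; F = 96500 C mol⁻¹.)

640 μm

Q = I·t = 16.00 × 12300 = 196800 C; n(e⁻) = 2.039 mol.
n(Cd) = n(e⁻)/2 = 1.020 mol, so m = 1.020 × 112.41 = 114.6 g.
Volume = m/ρ = 114.6 / 8.65 = 13.25 cm³.
Thickness = V/A = 13.25 / 207 = 0.0640 cm = 640 μm.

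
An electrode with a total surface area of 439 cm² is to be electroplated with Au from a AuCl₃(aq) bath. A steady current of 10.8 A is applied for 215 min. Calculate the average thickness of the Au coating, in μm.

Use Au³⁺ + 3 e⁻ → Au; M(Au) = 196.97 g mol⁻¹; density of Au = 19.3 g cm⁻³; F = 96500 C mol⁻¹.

Q = I·t = 10.80 × 12900 = 139300 C; n(e⁻) = 1.444 mol.
n(Au) = n(e⁻)/3 = 0.4812 mol, so m = 0.4812 × 196.97 = 94.79 g.
Volume = m/ρ = 94.79 / 19.3 = 4.911 cm³.
Thickness = V/A = 4.911 / 439 = 0.0112 cm = 112 μm.

112 μm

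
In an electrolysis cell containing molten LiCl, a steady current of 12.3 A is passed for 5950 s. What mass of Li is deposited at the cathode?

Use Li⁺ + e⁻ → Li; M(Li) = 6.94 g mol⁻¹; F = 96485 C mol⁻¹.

Q = I·t = 12.30 A × 5950.0 s = 73180 C.
n(e⁻) = Q/F = 73180 / 96485 = 0.7585 mol.
Li⁺ + e⁻ → Li, so n(Li) = n(e⁻)/1 = 0.7585 mol.
m = n·M = 0.7585 × 6.94 = 5.26 g.

5.26 g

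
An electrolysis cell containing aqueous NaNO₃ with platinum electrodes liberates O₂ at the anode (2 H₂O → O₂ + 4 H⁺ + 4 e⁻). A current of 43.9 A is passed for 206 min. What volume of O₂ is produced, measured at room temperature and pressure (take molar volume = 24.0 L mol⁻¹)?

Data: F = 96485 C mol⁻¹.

Q = I·t = 43.90 A × 12360 s = 542600 C.
n(e⁻) = Q/F = 542600 / 96485 = 5.624 mol.
4 electrons are transferred per O₂ molecule, so n(O₂) = 5.624 / 4 = 1.406 mol.
V = n × V_m = 1.406 × 24.0 = 33.7 L.

33.7 L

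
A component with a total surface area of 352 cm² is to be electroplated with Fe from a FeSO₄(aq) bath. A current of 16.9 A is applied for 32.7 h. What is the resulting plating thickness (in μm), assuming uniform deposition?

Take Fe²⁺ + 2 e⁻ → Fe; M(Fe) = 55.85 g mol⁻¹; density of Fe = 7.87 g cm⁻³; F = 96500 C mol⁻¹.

Q = I·t = 16.90 × 117720 = 1989000 C; n(e⁻) = 20.62 mol.
n(Fe) = n(e⁻)/2 = 10.31 mol, so m = 10.31 × 55.85 = 575.7 g.
Volume = m/ρ = 575.7 / 7.87 = 73.15 cm³.
Thickness = V/A = 73.15 / 352 = 0.208 cm = 2080 μm.

2080 μm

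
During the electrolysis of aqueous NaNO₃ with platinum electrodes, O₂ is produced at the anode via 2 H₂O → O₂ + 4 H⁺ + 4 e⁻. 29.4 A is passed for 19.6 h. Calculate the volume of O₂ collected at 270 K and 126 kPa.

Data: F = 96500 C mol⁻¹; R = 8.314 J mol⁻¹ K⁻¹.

Q = I·t = 29.40 A × 70560 s = 2074000 C.
n(e⁻) = Q/F = 2074000 / 96500 = 21.50 mol.
4 electrons are transferred per O₂ molecule, so n(O₂) = 21.50 / 4 = 5.374 mol.
V = nRT/P = (5.374 × 8.314 × 270) / (126 × 10³ Pa) = 0.0957 m³ = 95.7 L.

95.7 L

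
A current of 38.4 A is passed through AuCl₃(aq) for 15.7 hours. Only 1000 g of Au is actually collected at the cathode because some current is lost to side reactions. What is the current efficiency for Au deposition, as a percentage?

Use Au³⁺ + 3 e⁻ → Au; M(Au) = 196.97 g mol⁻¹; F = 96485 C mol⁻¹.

67.7 %

Q = I·t = 38.40 × 56520 = 2170000 C; n(e⁻) = 2170000/96485 = 22.49 mol.
Theoretical n(Au) = n(e⁻)/3 = 7.498 mol, i.e. m_theo = 7.498 × 196.97 = 1477 g.
Efficiency = m_actual / m_theo = 1000 / 1477 = 67.7 %.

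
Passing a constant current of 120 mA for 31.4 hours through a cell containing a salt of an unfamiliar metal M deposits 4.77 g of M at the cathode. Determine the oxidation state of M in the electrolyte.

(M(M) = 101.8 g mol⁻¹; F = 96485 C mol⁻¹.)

Q = I·t = 0.1200 A × 113040 s = 13560 C, so n(e⁻) = 13560/96485 = 0.1406 mol.
n(M) deposited = 4.77 / 101.8 = 0.04686 mol.
Electrons per atom = n(e⁻)/n(M) = 0.1406 / 0.04686 = 3.00 ≈ 3, so the ion is M³⁺.

+3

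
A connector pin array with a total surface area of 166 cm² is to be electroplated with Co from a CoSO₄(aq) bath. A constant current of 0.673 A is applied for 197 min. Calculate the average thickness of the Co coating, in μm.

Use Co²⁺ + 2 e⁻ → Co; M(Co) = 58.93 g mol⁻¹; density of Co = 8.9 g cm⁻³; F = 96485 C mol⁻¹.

Q = I·t = 0.6730 × 11820 = 7955 C; n(e⁻) = 0.08245 mol.
n(Co) = n(e⁻)/2 = 0.04122 mol, so m = 0.04122 × 58.93 = 2.429 g.
Volume = m/ρ = 2.429 / 8.9 = 0.2730 cm³.
Thickness = V/A = 0.2730 / 166 = 0.00164 cm = 16.4 μm.

16.4 μm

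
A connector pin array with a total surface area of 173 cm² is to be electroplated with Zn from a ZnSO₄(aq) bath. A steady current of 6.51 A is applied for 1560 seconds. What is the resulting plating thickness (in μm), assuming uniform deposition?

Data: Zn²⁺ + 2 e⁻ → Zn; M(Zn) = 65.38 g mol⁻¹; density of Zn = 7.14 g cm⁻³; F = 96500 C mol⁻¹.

Q = I·t = 6.510 × 1560.0 = 10160 C; n(e⁻) = 0.1052 mol.
n(Zn) = n(e⁻)/2 = 0.05262 mol, so m = 0.05262 × 65.38 = 3.440 g.
Volume = m/ρ = 3.440 / 7.14 = 0.4818 cm³.
Thickness = V/A = 0.4818 / 173 = 0.00279 cm = 27.9 μm.

27.9 μm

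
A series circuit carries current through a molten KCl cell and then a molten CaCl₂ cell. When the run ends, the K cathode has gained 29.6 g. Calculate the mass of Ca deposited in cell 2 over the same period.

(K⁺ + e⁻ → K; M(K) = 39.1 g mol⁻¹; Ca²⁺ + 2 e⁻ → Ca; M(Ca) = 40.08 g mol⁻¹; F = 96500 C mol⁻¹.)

n(K) = 29.6 / 39.1 = 0.7570 mol.
Since K⁺ + e⁻ → K, n(e⁻) passed = 1 × 0.7570 = 0.7570 mol.
Cells in series carry the same charge, so the same 0.7570 mol of electrons passes through cell 2.
Ca²⁺ + 2 e⁻ → Ca, so n(Ca) = 0.7570 / 2 = 0.3785 mol.
m(Ca) = 0.3785 × 40.08 = 15.2 g.

15.2 g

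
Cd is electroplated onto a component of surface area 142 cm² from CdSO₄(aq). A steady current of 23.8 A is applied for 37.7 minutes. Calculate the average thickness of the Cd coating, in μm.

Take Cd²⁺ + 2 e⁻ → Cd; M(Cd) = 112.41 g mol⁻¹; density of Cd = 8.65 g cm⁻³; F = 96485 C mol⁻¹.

255 μm

Q = I·t = 23.80 × 2262.0 = 53840 C; n(e⁻) = 0.5580 mol.
n(Cd) = n(e⁻)/2 = 0.2790 mol, so m = 0.2790 × 112.41 = 31.36 g.
Volume = m/ρ = 31.36 / 8.65 = 3.626 cm³.
Thickness = V/A = 3.626 / 142 = 0.0255 cm = 255 μm.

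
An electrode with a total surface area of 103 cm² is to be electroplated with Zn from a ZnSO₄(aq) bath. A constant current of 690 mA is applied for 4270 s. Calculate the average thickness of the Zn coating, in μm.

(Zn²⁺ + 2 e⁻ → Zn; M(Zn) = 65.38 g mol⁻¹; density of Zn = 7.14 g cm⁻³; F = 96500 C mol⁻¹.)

13.6 μm

Q = I·t = 0.6900 × 4270.0 = 2946 C; n(e⁻) = 0.03053 mol.
n(Zn) = n(e⁻)/2 = 0.01527 mol, so m = 0.01527 × 65.38 = 0.9981 g.
Volume = m/ρ = 0.9981 / 7.14 = 0.1398 cm³.
Thickness = V/A = 0.1398 / 103 = 0.00136 cm = 13.6 μm.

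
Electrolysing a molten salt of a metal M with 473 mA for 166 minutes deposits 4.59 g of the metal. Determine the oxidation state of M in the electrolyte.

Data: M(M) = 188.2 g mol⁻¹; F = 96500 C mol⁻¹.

Q = I·t = 0.4730 A × 9960.0 s = 4711 C, so n(e⁻) = 4711/96500 = 0.04882 mol.
n(M) deposited = 4.59 / 188.2 = 0.02439 mol.
Electrons per atom = n(e⁻)/n(M) = 0.04882 / 0.02439 = 2.00 ≈ 2, so the ion is M²⁺.

+2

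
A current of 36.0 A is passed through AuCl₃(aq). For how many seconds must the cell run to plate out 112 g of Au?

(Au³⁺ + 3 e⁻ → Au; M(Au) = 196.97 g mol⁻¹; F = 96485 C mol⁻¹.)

4570 s

n(Au) = m/M = 112 / 196.97 = 0.5686 mol.
Each Au atom requires 3 electrons, so n(e⁻) = 3 × 0.5686 = 1.706 mol.
Q = n(e⁻)·F = 1.706 × 96485 = 164600 C.
t = Q/I = 164600 / 36.00 A = 4572 s.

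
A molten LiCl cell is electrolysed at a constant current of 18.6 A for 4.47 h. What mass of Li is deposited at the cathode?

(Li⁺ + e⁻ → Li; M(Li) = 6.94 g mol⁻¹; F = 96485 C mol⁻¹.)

21.5 g

Q = I·t = 18.60 A × 16092 s = 299300 C.
n(e⁻) = Q/F = 299300 / 96485 = 3.102 mol.
Li⁺ + e⁻ → Li, so n(Li) = n(e⁻)/1 = 3.102 mol.
m = n·M = 3.102 × 6.94 = 21.5 g.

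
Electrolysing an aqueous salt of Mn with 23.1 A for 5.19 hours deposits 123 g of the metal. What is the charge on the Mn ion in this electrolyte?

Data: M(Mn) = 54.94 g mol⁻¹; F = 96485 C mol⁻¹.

+2

Q = I·t = 23.10 A × 18684 s = 431600 C, so n(e⁻) = 431600/96485 = 4.473 mol.
n(Mn) deposited = 123 / 54.94 = 2.239 mol.
Electrons per atom = n(e⁻)/n(Mn) = 4.473 / 2.239 = 2.00 ≈ 2, so the ion is Mn²⁺.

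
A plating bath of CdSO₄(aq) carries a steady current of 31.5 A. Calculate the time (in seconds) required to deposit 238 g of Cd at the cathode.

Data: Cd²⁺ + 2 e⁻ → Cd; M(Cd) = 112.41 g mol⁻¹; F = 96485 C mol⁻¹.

13000 s

n(Cd) = m/M = 238 / 112.41 = 2.117 mol.
Each Cd atom requires 2 electrons, so n(e⁻) = 2 × 2.117 = 4.234 mol.
Q = n(e⁻)·F = 4.234 × 96485 = 408600 C.
t = Q/I = 408600 / 31.50 A = 12970 s.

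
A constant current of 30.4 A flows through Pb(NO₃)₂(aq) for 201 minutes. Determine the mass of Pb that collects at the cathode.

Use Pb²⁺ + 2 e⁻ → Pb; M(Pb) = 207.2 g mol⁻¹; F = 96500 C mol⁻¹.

Q = I·t = 30.40 A × 12060 s = 366600 C.
n(e⁻) = Q/F = 366600 / 96500 = 3.799 mol.
Pb²⁺ + 2 e⁻ → Pb, so n(Pb) = n(e⁻)/2 = 1.900 mol.
m = n·M = 1.900 × 207.2 = 394 g.

394 g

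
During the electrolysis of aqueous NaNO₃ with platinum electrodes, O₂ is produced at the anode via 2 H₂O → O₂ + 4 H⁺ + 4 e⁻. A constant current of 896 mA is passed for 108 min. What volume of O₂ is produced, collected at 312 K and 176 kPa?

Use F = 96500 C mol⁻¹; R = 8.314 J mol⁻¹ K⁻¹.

Q = I·t = 0.8960 A × 6480.0 s = 5806 C.
n(e⁻) = Q/F = 5806 / 96500 = 0.06017 mol.
4 electrons are transferred per O₂ molecule, so n(O₂) = 0.06017 / 4 = 0.01504 mol.
V = nRT/P = (0.01504 × 8.314 × 312) / (176 × 10³ Pa) = 2.22 × 10⁻⁴ m³ = 0.222 L.

0.222 L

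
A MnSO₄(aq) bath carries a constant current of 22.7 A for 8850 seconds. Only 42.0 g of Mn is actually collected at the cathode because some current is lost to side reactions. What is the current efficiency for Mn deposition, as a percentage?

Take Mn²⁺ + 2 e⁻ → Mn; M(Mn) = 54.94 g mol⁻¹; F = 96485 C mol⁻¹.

Q = I·t = 22.70 × 8850.0 = 200900 C; n(e⁻) = 200900/96485 = 2.082 mol.
Theoretical n(Mn) = n(e⁻)/2 = 1.041 mol, i.e. m_theo = 1.041 × 54.94 = 57.20 g.
Efficiency = m_actual / m_theo = 42.0 / 57.20 = 73.4 %.

73.4 %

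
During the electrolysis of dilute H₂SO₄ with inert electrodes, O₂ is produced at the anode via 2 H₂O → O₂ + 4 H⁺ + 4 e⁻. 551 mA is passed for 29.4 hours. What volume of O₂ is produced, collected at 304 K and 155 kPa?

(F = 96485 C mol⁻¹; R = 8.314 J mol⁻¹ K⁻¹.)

Q = I·t = 0.5510 A × 105840 s = 58320 C.
n(e⁻) = Q/F = 58320 / 96485 = 0.6044 mol.
4 electrons are transferred per O₂ molecule, so n(O₂) = 0.6044 / 4 = 0.1511 mol.
V = nRT/P = (0.1511 × 8.314 × 304) / (155 × 10³ Pa) = 0.00246 m³ = 2.46 L.

2.46 L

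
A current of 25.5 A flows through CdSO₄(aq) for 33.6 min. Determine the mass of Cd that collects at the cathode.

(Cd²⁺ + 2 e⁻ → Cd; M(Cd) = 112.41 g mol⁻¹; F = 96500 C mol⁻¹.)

Q = I·t = 25.50 A × 2016.0 s = 51410 C.
n(e⁻) = Q/F = 51410 / 96500 = 0.5327 mol.
Cd²⁺ + 2 e⁻ → Cd, so n(Cd) = n(e⁻)/2 = 0.2664 mol.
m = n·M = 0.2664 × 112.41 = 29.9 g.

29.9 g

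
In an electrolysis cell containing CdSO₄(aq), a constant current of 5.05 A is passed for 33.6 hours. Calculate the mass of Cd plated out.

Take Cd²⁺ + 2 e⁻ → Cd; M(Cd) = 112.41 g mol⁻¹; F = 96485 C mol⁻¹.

356 g

Q = I·t = 5.050 A × 120960 s = 610800 C.
n(e⁻) = Q/F = 610800 / 96485 = 6.331 mol.
Cd²⁺ + 2 e⁻ → Cd, so n(Cd) = n(e⁻)/2 = 3.166 mol.
m = n·M = 3.166 × 112.41 = 356 g.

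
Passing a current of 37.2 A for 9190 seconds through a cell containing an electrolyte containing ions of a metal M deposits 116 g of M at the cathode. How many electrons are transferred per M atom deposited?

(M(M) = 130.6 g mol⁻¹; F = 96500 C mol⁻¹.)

4

Q = I·t = 37.20 A × 9190.0 s = 341900 C, so n(e⁻) = 341900/96500 = 3.543 mol.
n(M) deposited = 116 / 130.6 = 0.8882 mol.
Electrons per atom = n(e⁻)/n(M) = 3.543 / 0.8882 = 3.99 ≈ 4, so the ion is M⁴⁺.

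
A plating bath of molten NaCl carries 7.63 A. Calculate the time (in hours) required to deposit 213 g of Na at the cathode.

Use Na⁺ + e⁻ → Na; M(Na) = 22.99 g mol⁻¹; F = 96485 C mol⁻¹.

n(Na) = m/M = 213 / 22.99 = 9.265 mol.
Each Na atom requires 1 electron, so n(e⁻) = 1 × 9.265 = 9.265 mol.
Q = n(e⁻)·F = 9.265 × 96485 = 893900 C.
t = Q/I = 893900 / 7.630 A = 117200 s = 32.5 h.

32.5 h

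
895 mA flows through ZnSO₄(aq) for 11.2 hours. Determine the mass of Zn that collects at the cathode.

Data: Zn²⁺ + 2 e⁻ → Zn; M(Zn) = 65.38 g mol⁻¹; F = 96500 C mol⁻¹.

12.2 g

Q = I·t = 0.8950 A × 40320 s = 36090 C.
n(e⁻) = Q/F = 36090 / 96500 = 0.3740 mol.
Zn²⁺ + 2 e⁻ → Zn, so n(Zn) = n(e⁻)/2 = 0.1870 mol.
m = n·M = 0.1870 × 65.38 = 12.2 g.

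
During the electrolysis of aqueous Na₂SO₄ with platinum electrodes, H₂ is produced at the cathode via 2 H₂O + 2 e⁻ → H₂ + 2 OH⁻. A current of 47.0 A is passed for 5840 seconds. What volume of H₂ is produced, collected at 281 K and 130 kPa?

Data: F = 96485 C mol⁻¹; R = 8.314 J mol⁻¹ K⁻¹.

25.6 L

Q = I·t = 47.00 A × 5840.0 s = 274500 C.
n(e⁻) = Q/F = 274500 / 96485 = 2.845 mol.
2 electrons are transferred per H₂ molecule, so n(H₂) = 2.845 / 2 = 1.422 mol.
V = nRT/P = (1.422 × 8.314 × 281) / (130 × 10³ Pa) = 0.0256 m³ = 25.6 L.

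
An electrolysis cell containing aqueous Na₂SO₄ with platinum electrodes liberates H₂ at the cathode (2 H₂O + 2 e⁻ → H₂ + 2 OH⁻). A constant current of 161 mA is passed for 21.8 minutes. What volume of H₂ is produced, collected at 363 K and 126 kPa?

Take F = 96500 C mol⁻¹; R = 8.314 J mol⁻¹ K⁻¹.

Q = I·t = 0.1610 A × 1308.0 s = 210.6 C.
n(e⁻) = Q/F = 210.6 / 96500 = 0.002182 mol.
2 electrons are transferred per H₂ molecule, so n(H₂) = 0.002182 / 2 = 0.001091 mol.
V = nRT/P = (0.001091 × 8.314 × 363) / (126 × 10³ Pa) = 2.61 × 10⁻⁵ m³ = 0.0261 L.

0.0261 L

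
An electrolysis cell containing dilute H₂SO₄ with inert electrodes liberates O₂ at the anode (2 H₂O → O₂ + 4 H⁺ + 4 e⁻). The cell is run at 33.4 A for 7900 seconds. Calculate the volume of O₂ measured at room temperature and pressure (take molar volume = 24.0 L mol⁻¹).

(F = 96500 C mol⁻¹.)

16.4 L

Q = I·t = 33.40 A × 7900.0 s = 263900 C.
n(e⁻) = Q/F = 263900 / 96500 = 2.734 mol.
4 electrons are transferred per O₂ molecule, so n(O₂) = 2.734 / 4 = 0.6836 mol.
V = n × V_m = 0.6836 × 24.0 = 16.4 L.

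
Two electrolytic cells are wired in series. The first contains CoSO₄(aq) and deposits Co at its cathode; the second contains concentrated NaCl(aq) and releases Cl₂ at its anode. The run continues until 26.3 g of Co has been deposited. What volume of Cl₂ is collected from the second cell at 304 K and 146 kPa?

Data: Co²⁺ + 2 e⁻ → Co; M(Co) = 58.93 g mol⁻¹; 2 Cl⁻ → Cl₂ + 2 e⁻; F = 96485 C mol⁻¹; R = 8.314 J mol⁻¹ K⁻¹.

7.73 L

n(Co) = 26.3 / 58.93 = 0.4463 mol, so n(e⁻) = 2 × 0.4463 = 0.8926 mol.
The cells are in series, so the same 0.8926 mol of electrons passes through the second cell.
2 Cl⁻ → Cl₂ + 2 e⁻ — 2 mol e⁻ per mol Cl₂, so n(Cl₂) = 0.8926/2 = 0.4463 mol.
V = nRT/P = (0.4463 × 8.314 × 304) / (146 × 10³) = 0.00773 m³ = 7.73 L.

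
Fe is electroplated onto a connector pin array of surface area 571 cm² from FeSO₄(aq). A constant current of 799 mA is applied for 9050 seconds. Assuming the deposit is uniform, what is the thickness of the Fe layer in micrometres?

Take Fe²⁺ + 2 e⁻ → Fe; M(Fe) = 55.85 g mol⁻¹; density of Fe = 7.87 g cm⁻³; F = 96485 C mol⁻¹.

Q = I·t = 0.7990 × 9050.0 = 7231 C; n(e⁻) = 0.07494 mol.
n(Fe) = n(e⁻)/2 = 0.03747 mol, so m = 0.03747 × 55.85 = 2.093 g.
Volume = m/ρ = 2.093 / 7.87 = 0.2659 cm³.
Thickness = V/A = 0.2659 / 571 = 4.66 × 10⁻⁴ cm = 4.66 μm.

4.66 μm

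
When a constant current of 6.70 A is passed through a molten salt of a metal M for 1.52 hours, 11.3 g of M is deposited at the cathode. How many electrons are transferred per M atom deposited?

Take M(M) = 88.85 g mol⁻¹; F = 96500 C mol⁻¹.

Q = I·t = 6.700 A × 5472.0 s = 36660 C, so n(e⁻) = 36660/96500 = 0.3799 mol.
n(M) deposited = 11.3 / 88.85 = 0.1272 mol.
Electrons per atom = n(e⁻)/n(M) = 0.3799 / 0.1272 = 2.99 ≈ 3, so the ion is M³⁺.

3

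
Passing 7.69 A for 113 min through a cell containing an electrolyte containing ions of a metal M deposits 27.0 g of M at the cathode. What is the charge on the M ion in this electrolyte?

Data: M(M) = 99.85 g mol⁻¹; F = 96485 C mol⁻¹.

+2

Q = I·t = 7.690 A × 6780.0 s = 52140 C, so n(e⁻) = 52140/96485 = 0.5404 mol.
n(M) deposited = 27.0 / 99.85 = 0.2704 mol.
Electrons per atom = n(e⁻)/n(M) = 0.5404 / 0.2704 = 2.00 ≈ 2, so the ion is M²⁺.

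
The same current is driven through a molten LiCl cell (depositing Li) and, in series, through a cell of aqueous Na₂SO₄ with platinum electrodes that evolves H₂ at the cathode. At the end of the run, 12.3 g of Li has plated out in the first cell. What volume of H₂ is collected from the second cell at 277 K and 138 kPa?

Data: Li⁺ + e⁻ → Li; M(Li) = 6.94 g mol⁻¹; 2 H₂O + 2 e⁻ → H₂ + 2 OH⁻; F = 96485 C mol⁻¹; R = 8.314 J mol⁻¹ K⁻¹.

n(Li) = 12.3 / 6.94 = 1.772 mol, so n(e⁻) = 1 × 1.772 = 1.772 mol.
The cells are in series, so the same 1.772 mol of electrons passes through the second cell.
2 H₂O + 2 e⁻ → H₂ + 2 OH⁻ — 2 mol e⁻ per mol H₂, so n(H₂) = 1.772/2 = 0.8862 mol.
V = nRT/P = (0.8862 × 8.314 × 277) / (138 × 10³) = 0.0148 m³ = 14.8 L.

14.8 L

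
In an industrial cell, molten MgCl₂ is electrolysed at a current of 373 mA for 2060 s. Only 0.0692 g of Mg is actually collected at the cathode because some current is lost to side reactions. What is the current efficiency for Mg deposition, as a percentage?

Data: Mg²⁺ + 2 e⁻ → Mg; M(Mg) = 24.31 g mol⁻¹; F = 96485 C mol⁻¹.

71.5 %

Q = I·t = 0.3730 × 2060.0 = 768.4 C; n(e⁻) = 768.4/96485 = 0.007964 mol.
Theoretical n(Mg) = n(e⁻)/2 = 0.003982 mol, i.e. m_theo = 0.003982 × 24.31 = 0.09680 g.
Efficiency = m_actual / m_theo = 0.0692 / 0.09680 = 71.5 %.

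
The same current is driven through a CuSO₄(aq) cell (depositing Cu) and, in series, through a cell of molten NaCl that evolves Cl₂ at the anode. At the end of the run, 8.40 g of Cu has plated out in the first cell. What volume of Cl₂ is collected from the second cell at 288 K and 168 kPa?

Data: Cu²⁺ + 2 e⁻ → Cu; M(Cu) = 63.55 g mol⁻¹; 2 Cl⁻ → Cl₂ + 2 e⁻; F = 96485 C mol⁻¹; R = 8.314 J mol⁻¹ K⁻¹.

n(Cu) = 8.40 / 63.55 = 0.1322 mol, so n(e⁻) = 2 × 0.1322 = 0.2644 mol.
The cells are in series, so the same 0.2644 mol of electrons passes through the second cell.
2 Cl⁻ → Cl₂ + 2 e⁻ — 2 mol e⁻ per mol Cl₂, so n(Cl₂) = 0.2644/2 = 0.1322 mol.
V = nRT/P = (0.1322 × 8.314 × 288) / (168 × 10³) = 0.00188 m³ = 1.88 L.

1.88 L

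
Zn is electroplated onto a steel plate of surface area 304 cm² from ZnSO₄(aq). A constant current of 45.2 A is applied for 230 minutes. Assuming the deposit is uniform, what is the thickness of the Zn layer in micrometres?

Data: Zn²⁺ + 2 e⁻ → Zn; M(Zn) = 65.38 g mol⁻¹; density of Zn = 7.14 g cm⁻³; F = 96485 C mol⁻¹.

974 μm

Q = I·t = 45.20 × 13800 = 623800 C; n(e⁻) = 6.465 mol.
n(Zn) = n(e⁻)/2 = 3.232 mol, so m = 3.232 × 65.38 = 211.3 g.
Volume = m/ρ = 211.3 / 7.14 = 29.60 cm³.
Thickness = V/A = 29.60 / 304 = 0.0974 cm = 974 μm.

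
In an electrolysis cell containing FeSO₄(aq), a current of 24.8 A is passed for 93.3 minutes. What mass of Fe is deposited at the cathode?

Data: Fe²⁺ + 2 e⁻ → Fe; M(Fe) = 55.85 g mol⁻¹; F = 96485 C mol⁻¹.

Q = I·t = 24.80 A × 5598.0 s = 138800 C.
n(e⁻) = Q/F = 138800 / 96485 = 1.439 mol.
Fe²⁺ + 2 e⁻ → Fe, so n(Fe) = n(e⁻)/2 = 0.7194 mol.
m = n·M = 0.7194 × 55.85 = 40.2 g.

40.2 g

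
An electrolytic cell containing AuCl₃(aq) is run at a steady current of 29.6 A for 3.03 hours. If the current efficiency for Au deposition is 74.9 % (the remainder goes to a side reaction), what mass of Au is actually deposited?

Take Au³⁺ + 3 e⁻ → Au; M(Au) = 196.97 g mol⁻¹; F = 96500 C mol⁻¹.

Q = I·t = 29.60 × 10908 = 322900 C.
n(e⁻) = 322900/96500 = 3.346 mol; theoretically n(Au) = 3.346/3 = 1.115 mol, m_theo = 219.7 g.
At 74.9 % efficiency, m_actual = 0.749 × 219.7 = 165 g.

165 g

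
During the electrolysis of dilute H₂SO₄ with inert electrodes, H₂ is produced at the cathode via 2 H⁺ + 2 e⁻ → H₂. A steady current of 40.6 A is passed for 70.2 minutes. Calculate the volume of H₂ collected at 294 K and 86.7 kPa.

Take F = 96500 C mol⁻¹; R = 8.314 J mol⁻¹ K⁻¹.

Q = I·t = 40.60 A × 4212.0 s = 171000 C.
n(e⁻) = Q/F = 171000 / 96500 = 1.772 mol.
2 electrons are transferred per H₂ molecule, so n(H₂) = 1.772 / 2 = 0.8860 mol.
V = nRT/P = (0.8860 × 8.314 × 294) / (86.7 × 10³ Pa) = 0.0250 m³ = 25.0 L.

25.0 L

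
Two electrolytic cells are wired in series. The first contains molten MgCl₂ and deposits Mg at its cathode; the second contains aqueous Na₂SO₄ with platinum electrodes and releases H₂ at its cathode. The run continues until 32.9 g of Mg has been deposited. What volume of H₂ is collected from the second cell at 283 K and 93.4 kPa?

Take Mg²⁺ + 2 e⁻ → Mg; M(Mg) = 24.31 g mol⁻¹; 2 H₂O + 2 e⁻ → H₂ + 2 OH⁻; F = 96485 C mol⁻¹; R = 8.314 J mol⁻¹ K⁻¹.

34.1 L

n(Mg) = 32.9 / 24.31 = 1.353 mol, so n(e⁻) = 2 × 1.353 = 2.707 mol.
The cells are in series, so the same 2.707 mol of electrons passes through the second cell.
2 H₂O + 2 e⁻ → H₂ + 2 OH⁻ — 2 mol e⁻ per mol H₂, so n(H₂) = 2.707/2 = 1.353 mol.
V = nRT/P = (1.353 × 8.314 × 283) / (93.4 × 10³) = 0.0341 m³ = 34.1 L.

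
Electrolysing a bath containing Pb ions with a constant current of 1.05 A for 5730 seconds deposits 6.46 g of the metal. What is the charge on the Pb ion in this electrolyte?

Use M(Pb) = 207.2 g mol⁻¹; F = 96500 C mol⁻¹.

Q = I·t = 1.050 A × 5730.0 s = 6016 C, so n(e⁻) = 6016/96500 = 0.06235 mol.
n(Pb) deposited = 6.46 / 207.2 = 0.03118 mol.
Electrons per atom = n(e⁻)/n(Pb) = 0.06235 / 0.03118 = 2.00 ≈ 2, so the ion is Pb²⁺.

+2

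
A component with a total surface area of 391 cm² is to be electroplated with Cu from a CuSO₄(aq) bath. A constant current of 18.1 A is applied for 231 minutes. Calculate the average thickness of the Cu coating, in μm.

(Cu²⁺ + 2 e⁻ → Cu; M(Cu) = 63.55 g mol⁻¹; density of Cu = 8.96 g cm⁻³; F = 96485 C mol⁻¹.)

236 μm

Q = I·t = 18.10 × 13860 = 250900 C; n(e⁻) = 2.600 mol.
n(Cu) = n(e⁻)/2 = 1.300 mol, so m = 1.300 × 63.55 = 82.62 g.
Volume = m/ρ = 82.62 / 8.96 = 9.221 cm³.
Thickness = V/A = 9.221 / 391 = 0.0236 cm = 236 μm.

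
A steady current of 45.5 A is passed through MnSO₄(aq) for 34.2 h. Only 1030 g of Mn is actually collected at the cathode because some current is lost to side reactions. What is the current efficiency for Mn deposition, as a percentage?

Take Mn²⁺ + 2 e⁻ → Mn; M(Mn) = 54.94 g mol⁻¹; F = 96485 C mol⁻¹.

Q = I·t = 45.50 × 123120 = 5602000 C; n(e⁻) = 5602000/96485 = 58.06 mol.
Theoretical n(Mn) = n(e⁻)/2 = 29.03 mol, i.e. m_theo = 29.03 × 54.94 = 1595 g.
Efficiency = m_actual / m_theo = 1030 / 1595 = 64.6 %.

64.6 %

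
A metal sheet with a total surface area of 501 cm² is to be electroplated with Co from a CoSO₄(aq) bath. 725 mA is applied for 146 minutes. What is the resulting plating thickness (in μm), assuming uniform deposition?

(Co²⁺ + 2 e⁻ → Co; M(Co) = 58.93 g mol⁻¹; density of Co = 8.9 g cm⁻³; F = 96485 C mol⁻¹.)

Q = I·t = 0.7250 × 8760.0 = 6351 C; n(e⁻) = 0.06582 mol.
n(Co) = n(e⁻)/2 = 0.03291 mol, so m = 0.03291 × 58.93 = 1.939 g.
Volume = m/ρ = 1.939 / 8.9 = 0.2179 cm³.
Thickness = V/A = 0.2179 / 501 = 4.35 × 10⁻⁴ cm = 4.35 μm.

4.35 μm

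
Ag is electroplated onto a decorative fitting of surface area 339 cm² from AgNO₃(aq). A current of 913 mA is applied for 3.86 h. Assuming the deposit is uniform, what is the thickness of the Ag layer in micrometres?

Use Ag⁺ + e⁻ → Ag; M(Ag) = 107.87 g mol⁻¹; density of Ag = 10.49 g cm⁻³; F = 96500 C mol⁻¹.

39.9 μm

Q = I·t = 0.9130 × 13896 = 12690 C; n(e⁻) = 0.1315 mol.
n(Ag) = n(e⁻)/1 = 0.1315 mol, so m = 0.1315 × 107.87 = 14.18 g.
Volume = m/ρ = 14.18 / 10.49 = 1.352 cm³.
Thickness = V/A = 1.352 / 339 = 0.00399 cm = 39.9 μm.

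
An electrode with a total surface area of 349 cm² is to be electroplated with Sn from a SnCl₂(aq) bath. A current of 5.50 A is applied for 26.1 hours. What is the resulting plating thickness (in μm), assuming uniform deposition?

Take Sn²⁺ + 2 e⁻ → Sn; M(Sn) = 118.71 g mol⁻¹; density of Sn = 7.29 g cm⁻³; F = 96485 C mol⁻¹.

Q = I·t = 5.500 × 93960 = 516800 C; n(e⁻) = 5.356 mol.
n(Sn) = n(e⁻)/2 = 2.678 mol, so m = 2.678 × 118.71 = 317.9 g.
Volume = m/ρ = 317.9 / 7.29 = 43.61 cm³.
Thickness = V/A = 43.61 / 349 = 0.125 cm = 1250 μm.

1250 μm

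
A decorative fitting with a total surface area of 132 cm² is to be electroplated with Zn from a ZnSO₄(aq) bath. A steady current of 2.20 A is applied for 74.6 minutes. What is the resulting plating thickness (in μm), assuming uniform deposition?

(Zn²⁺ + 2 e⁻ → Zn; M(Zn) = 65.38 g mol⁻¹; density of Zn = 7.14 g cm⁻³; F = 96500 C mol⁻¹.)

35.4 μm

Q = I·t = 2.200 × 4476.0 = 9847 C; n(e⁻) = 0.1020 mol.
n(Zn) = n(e⁻)/2 = 0.05102 mol, so m = 0.05102 × 65.38 = 3.336 g.
Volume = m/ρ = 3.336 / 7.14 = 0.4672 cm³.
Thickness = V/A = 0.4672 / 132 = 0.00354 cm = 35.4 μm.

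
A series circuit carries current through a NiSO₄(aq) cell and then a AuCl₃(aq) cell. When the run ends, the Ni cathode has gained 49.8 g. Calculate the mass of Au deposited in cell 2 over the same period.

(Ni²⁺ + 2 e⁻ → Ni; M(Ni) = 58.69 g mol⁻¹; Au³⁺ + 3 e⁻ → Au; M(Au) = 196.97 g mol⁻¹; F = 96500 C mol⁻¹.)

n(Ni) = 49.8 / 58.69 = 0.8485 mol.
Since Ni²⁺ + 2 e⁻ → Ni, n(e⁻) passed = 2 × 0.8485 = 1.697 mol.
Cells in series carry the same charge, so the same 1.697 mol of electrons passes through cell 2.
Au³⁺ + 3 e⁻ → Au, so n(Au) = 1.697 / 3 = 0.5657 mol.
m(Au) = 0.5657 × 196.97 = 111 g.

111 g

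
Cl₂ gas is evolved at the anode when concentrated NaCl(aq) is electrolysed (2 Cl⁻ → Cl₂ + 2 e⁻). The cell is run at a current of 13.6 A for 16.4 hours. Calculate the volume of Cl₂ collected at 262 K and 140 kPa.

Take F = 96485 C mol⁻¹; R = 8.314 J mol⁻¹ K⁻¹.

64.7 L

Q = I·t = 13.60 A × 59040 s = 802900 C.
n(e⁻) = Q/F = 802900 / 96485 = 8.322 mol.
2 electrons are transferred per Cl₂ molecule, so n(Cl₂) = 8.322 / 2 = 4.161 mol.
V = nRT/P = (4.161 × 8.314 × 262) / (140 × 10³ Pa) = 0.0647 m³ = 64.7 L.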